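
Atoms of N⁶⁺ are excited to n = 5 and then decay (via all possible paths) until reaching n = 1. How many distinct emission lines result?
10

The electron can occupy levels n = 1, 2, ..., 5 during de-excitation — that is m = 5 - 1 + 1 = 5 distinct levels.

The number of distinct spectral lines equals the number of ways to choose 2 of these m levels (each pair gives one possible emission transition):

Number of lines = m(m-1)/2 = 5×4/2 = 10

These correspond to all possible transitions between the 5 levels:
5 → 4, 5 → 3, 5 → 2, 5 → 1, 4 → 3, 4 → 2, 4 → 1, 3 → 2...

Each transition produces a photon with a unique energy (and thus wavelength). This count does not depend on Z.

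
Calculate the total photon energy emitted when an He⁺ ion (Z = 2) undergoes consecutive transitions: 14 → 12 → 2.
13.3280 eV

The energy levels of He⁺ are E_n = -13.6057 × 2² / n² eV.

First transition (14 → 12):
ΔE₁ = |E_12 - E_14|
ΔE₁ = |-0.3779361111 - (-0.2776673469)| = 0.1002688 eV

Second transition (12 → 2):
ΔE₂ = |E_2 - E_12|
ΔE₂ = |-13.6057000000 - (-0.3779361111)| = 13.2277639 eV

Total energy released:
E_total = ΔE₁ + ΔE₂ = 0.1002688 + 13.2277639 = 13.3280 eV

Note: This equals the direct transition 14 → 2: 13.3280 eV ✓
Energy is conserved regardless of the path taken.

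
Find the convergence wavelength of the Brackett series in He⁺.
364.50605 nm

The series limit corresponds to the transition from n = ∞ to n = 4.
This is the highest energy (shortest wavelength) transition in the Brackett series.

E_∞ = 0 eV
E_4 = -13.6057 × 2² / 4² = -3.401425000 eV

Energy at series limit:
ΔE = E_∞ - E_4 = 0 - (-3.401425000) = 3.401425000 eV
λ = hc/E = 1239.84 eV·nm / 3.401425000 eV = 364.50605 nm

This energy equals the ionization energy from the n = 4 state of He⁺.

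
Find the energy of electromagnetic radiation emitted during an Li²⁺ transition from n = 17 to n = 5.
4.4743 eV

The energy levels are E_n = -13.6057 Z² eV / n².

Energy at n = 17: E_17 = -13.6057 × 3² / 17² = -0.4237069 eV
Energy at n = 5: E_5 = -13.6057 × 3² / 5² = -4.8980520 eV

For emission (electron falling to lower state), the photon energy is:
E_photon = E_17 - E_5 = |-0.4237069 - (-4.8980520)|
E_photon = 4.4743 eV

This energy is carried away by the emitted photon.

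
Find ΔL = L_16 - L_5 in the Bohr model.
1.160e-33 J·s (or 11ℏ)

In the Bohr model, L_n = nℏ where ℏ = 1.05457e-34 J·s.

L_16 = 16ℏ = 1.68731e-33 J·s
L_5 = 5ℏ = 5.27285e-34 J·s

ΔL = L_16 - L_5 = (16 - 5)ℏ = 11ℏ
ΔL = 11 × 1.05457e-34 J·s = 1.160e-33 J·s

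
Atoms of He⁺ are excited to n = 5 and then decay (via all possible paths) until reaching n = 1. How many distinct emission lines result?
10

The electron can occupy levels n = 1, 2, ..., 5 during de-excitation — that is m = 5 - 1 + 1 = 5 distinct levels.

The number of distinct spectral lines equals the number of ways to choose 2 of these m levels (each pair gives one possible emission transition):

Number of lines = m(m-1)/2 = 5×4/2 = 10

These correspond to all possible transitions between the 5 levels:
5 → 4, 5 → 3, 5 → 2, 5 → 1, 4 → 3, 4 → 2, 4 → 1, 3 → 2...

Each transition produces a photon with a unique energy (and thus wavelength). This count does not depend on Z.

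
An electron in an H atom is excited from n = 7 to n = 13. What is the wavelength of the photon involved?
6288.489 nm

First, find the transition energy using E_n = -13.6057 / n² eV:
E_7 = -13.6057 / 7² = -0.277667347 eV
E_13 = -13.6057 / 13² = -0.080507101 eV

Photon energy: |ΔE| = |E_13 - E_7| = 0.197160246 eV

Convert to wavelength using E = hc/λ with hc = 1239.84 eV·nm:
λ = hc/E = 1239.84 eV·nm / 0.197160246 eV
λ = 6288.489 nm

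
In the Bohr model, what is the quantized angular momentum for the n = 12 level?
1.2655e-33 J·s (or 12ℏ)

In the Bohr model, angular momentum is quantized:
L = nℏ

where ℏ = h/(2π) = 1.054572e-34 J·s

For n = 12:
L = 12 × 1.054572e-34 J·s
L = 1.2655e-33 J·s

This can also be written as L = 12ℏ.
The angular momentum is an integer multiple of the reduced Planck constant.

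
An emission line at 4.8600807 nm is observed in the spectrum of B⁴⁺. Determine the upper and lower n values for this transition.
n = 2 → n = 1

First, find the photon energy from the wavelength (hc = 1239.84 eV·nm):
E = hc/λ = 1239.84 eV·nm / 4.8600807 nm = 255.10688 eV

The energy levels of B⁴⁺ satisfy E_n = -13.6057 × 5² / n² eV, so an emission n_i → n_f releases
ΔE = 13.6057 × 5² × (1/n_f² − 1/n_i²) eV.

Setting ΔE equal to the photon energy:
1/n_f² − 1/n_i² = 255.10688 / (13.6057 × 5²) = 0.75000001

Since 1/n_i² must be positive, we need 1/n_f² > 0.75000001, i.e. n_f ≤ 1. For each allowed n_f, solve n_i = (1/n_f² − 0.75000001)^(−1/2) and check whether it is a whole number:
  n_f = 1: 1/n_i² = 1.00000000 − 0.75000001 = 0.24999999 → n_i = 2.000  → integer, n_i = 2 ✓

Only n_f = 1 gives an integer upper level, n_i = 2.

The transition is from n = 2 to n = 1 (emission).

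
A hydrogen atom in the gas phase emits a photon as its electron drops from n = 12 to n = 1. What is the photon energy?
13.51122 eV

The energy levels are E_n = -13.6057 eV / n².

Energy at n = 12: E_12 = -13.6057 / 12² = -0.09448403 eV
Energy at n = 1: E_1 = -13.6057 / 1² = -13.60570000 eV

For emission (electron falling to lower state), the photon energy is:
E_photon = E_12 - E_1 = |-0.09448403 - (-13.60570000)|
E_photon = 13.51122 eV

This energy is carried away by the emitted photon.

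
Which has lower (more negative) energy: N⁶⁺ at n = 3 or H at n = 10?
N⁶⁺ at n = 3 (E = -74.08 eV)

Using E_n = -13.6057 Z² / n² eV:

N⁶⁺ (Z = 7) at n = 3:
E = -13.6057 × 7² / 3² = -13.6057 × 49 / 9 = -74.07548 eV

H (Z = 1) at n = 10:
E = -13.6057 × 1² / 10² = -13.6057 × 1 / 100 = -0.13606 eV

Since -74.07548 eV < -0.13606 eV,
N⁶⁺ at n = 3 is more tightly bound (requires more energy to ionize).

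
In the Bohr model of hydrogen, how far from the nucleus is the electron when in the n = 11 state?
6.4030 nm (or 64.0304 Å)

The Bohr radius formula is:
r_n = n² a₀ / Z

where a₀ = 0.0529177 nm is the Bohr radius.

For H (Z = 1) at n = 11:
r_11 = 11² × 0.0529177 nm / 1
r_11 = 121 × 0.0529177 nm / 1
r_11 = 6.40304 nm / 1
r_11 = 6.4030 nm

The electron orbits at approximately 6.4030 nm from the nucleus.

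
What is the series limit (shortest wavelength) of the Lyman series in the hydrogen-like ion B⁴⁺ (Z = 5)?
3.645061 nm

The series limit corresponds to the transition from n = ∞ to n = 1.
This is the highest energy (shortest wavelength) transition in the Lyman series.

E_∞ = 0 eV
E_1 = -13.6057 × 5² / 1² = -340.14250000 eV

Energy at series limit:
ΔE = E_∞ - E_1 = 0 - (-340.14250000) = 340.14250000 eV
λ = hc/E = 1239.84 eV·nm / 340.14250000 eV = 3.645061 nm

This energy equals the ionization energy from the n = 1 state of B⁴⁺.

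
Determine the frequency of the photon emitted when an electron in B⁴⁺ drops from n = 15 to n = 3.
8.7729e+15 Hz

First, find the transition energy:
E_15 = -13.6057 × 5² / 15² = -1.511744 eV
E_3 = -13.6057 × 5² / 3² = -37.793611 eV
|ΔE| = |E_3 - E_15| = 36.281867 eV

Convert to Joules: E = 36.281867 eV × (1.602177 × 10⁻¹⁹ J/eV) = 5.812997e-18 J

Using E = hf:
f = E/h = 5.812997e-18 J / (6.62607 × 10⁻³⁴ J·s)
f = 8.7729e+15 Hz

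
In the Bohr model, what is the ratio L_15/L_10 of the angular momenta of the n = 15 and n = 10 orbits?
1.500

In the Bohr model, L_n = nℏ, so the ratio is purely the ratio of quantum numbers:

L_15/L_10 = 15ℏ / 10ℏ = 15/10 = 1.500

The angular momentum scales linearly with n.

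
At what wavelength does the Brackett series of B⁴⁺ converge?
58.32097 nm

The series limit corresponds to the transition from n = ∞ to n = 4.
This is the highest energy (shortest wavelength) transition in the Brackett series.

E_∞ = 0 eV
E_4 = -13.6057 × 5² / 4² = -21.2589063 eV

Energy at series limit:
ΔE = E_∞ - E_4 = 0 - (-21.2589063) = 21.2589063 eV
λ = hc/E = 1239.84 eV·nm / 21.2589063 eV = 58.32097 nm

This energy equals the ionization energy from the n = 4 state of B⁴⁺.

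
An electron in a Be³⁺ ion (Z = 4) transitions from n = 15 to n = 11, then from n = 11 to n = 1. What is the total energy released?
216.723684 eV

The energy levels of Be³⁺ are E_n = -13.6057 × 4² / n² eV.

First transition (15 → 11):
ΔE₁ = |E_11 - E_15|
ΔE₁ = |-1.799100826446 - (-0.967516444444)| = 0.831584382 eV

Second transition (11 → 1):
ΔE₂ = |E_1 - E_11|
ΔE₂ = |-217.691200000000 - (-1.799100826446)| = 215.892099174 eV

Total energy released:
E_total = ΔE₁ + ΔE₂ = 0.831584382 + 215.892099174 = 216.723684 eV

Note: This equals the direct transition 15 → 1: 216.723684 eV ✓
Energy is conserved regardless of the path taken.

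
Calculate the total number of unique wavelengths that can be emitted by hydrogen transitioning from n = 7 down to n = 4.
6

The electron can occupy levels n = 4, 5, ..., 7 during de-excitation — that is m = 7 - 4 + 1 = 4 distinct levels.

The number of distinct spectral lines equals the number of ways to choose 2 of these m levels (each pair gives one possible emission transition):

Number of lines = m(m-1)/2 = 4×3/2 = 6

These correspond to all possible transitions between the 4 levels:
7 → 6, 7 → 5, 7 → 4, 6 → 5, 6 → 4, 5 → 4

Each transition produces a photon with a unique energy (and thus wavelength). This count does not depend on Z.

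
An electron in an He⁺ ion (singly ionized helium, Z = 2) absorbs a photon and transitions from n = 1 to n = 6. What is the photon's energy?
52.9111 eV

The energy levels of a hydrogen-like atom are E_n = -13.6057 Z² eV / n².

Energy at n = 1: E_1 = -13.6057 × 2² / 1² = -54.4228000 eV
Energy at n = 6: E_6 = -13.6057 × 2² / 6² = -1.5117444 eV

The excitation energy is the difference:
ΔE = E_6 - E_1
ΔE = -1.5117444 - (-54.4228000)
ΔE = 52.9111 eV

Since this is positive, energy must be absorbed (photon absorption).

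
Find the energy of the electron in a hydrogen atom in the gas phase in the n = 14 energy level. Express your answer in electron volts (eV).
-0.069417 eV

The energy levels of a hydrogen-like atom are given by:
E_n = -13.6057 eV / n²

For n = 14:
E_14 = -13.6057 eV / 14²
E_14 = -13.6057 eV / 196
E_14 = -0.069417 eV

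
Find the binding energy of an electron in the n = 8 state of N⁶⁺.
10.4169 eV

The ionization energy is the energy needed to remove the electron completely (n → ∞).

For a hydrogen-like ion with Z = 7, E_n = -13.6057 Z² / n² eV.

At n = 8: E_8 = -13.6057 × 7² / 8² = -10.4168641 eV
At n = ∞: E_∞ = 0 eV

Ionization energy = E_∞ - E_8 = 0 - (-10.4168641) = 10.4168641 eV
Ionization energy ≈ 10.4169 eV

This is also called the binding energy of the electron in state n = 8.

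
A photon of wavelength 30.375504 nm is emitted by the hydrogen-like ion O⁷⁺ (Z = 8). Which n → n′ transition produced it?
n = 8 → n = 4

First, find the photon energy from the wavelength (hc = 1239.84 eV·nm):
E = hc/λ = 1239.84 eV·nm / 30.375504 nm = 40.817101 eV

The energy levels of O⁷⁺ satisfy E_n = -13.6057 × 8² / n² eV, so an emission n_i → n_f releases
ΔE = 13.6057 × 8² × (1/n_f² − 1/n_i²) eV.

Setting ΔE equal to the photon energy:
1/n_f² − 1/n_i² = 40.817101 / (13.6057 × 8²) = 0.046875001

Since 1/n_i² must be positive, we need 1/n_f² > 0.046875001, i.e. n_f ≤ 4. For each allowed n_f, solve n_i = (1/n_f² − 0.046875001)^(−1/2) and check whether it is a whole number:
  n_f = 1: 1/n_i² = 1.000000000 − 0.046875001 = 0.953124999 → n_i = 1.024  (not an integer) ✗
  n_f = 2: 1/n_i² = 0.250000000 − 0.046875001 = 0.203124999 → n_i = 2.219  (not an integer) ✗
  n_f = 3: 1/n_i² = 0.111111111 − 0.046875001 = 0.064236110 → n_i = 3.946  (not an integer) ✗
  n_f = 4: 1/n_i² = 0.062500000 − 0.046875001 = 0.015624999 → n_i = 8.000  → integer, n_i = 8 ✓

Only n_f = 4 gives an integer upper level, n_i = 8.

The transition is from n = 8 to n = 4 (emission).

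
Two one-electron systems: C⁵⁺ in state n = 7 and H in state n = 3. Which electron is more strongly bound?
C⁵⁺ at n = 7 (E = -10.00 eV)

Using E_n = -13.6057 Z² / n² eV:

C⁵⁺ (Z = 6) at n = 7:
E = -13.6057 × 6² / 7² = -13.6057 × 36 / 49 = -9.99602 eV

H (Z = 1) at n = 3:
E = -13.6057 × 1² / 3² = -13.6057 × 1 / 9 = -1.51174 eV

Since -9.99602 eV < -1.51174 eV,
C⁵⁺ at n = 7 is more tightly bound (requires more energy to ionize).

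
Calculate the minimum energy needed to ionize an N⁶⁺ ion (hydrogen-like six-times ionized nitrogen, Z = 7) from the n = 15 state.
2.9630 eV

The ionization energy is the energy needed to remove the electron completely (n → ∞).

For a hydrogen-like ion with Z = 7, E_n = -13.6057 Z² / n² eV.

At n = 15: E_15 = -13.6057 × 7² / 15² = -2.9630191 eV
At n = ∞: E_∞ = 0 eV

Ionization energy = E_∞ - E_15 = 0 - (-2.9630191) = 2.9630191 eV
Ionization energy ≈ 2.9630 eV

This is also called the binding energy of the electron in state n = 15.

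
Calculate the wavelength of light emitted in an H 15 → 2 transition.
371.1034 nm

First, find the transition energy using E_n = -13.6057 / n² eV:
E_15 = -13.6057 / 15² = -0.06046978 eV
E_2 = -13.6057 / 2² = -3.40142500 eV

Photon energy: |ΔE| = |E_2 - E_15| = 3.34095522 eV

Convert to wavelength using E = hc/λ with hc = 1239.84 eV·nm:
λ = hc/E = 1239.84 eV·nm / 3.34095522 eV
λ = 371.1034 nm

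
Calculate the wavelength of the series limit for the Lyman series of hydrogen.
91.1265 nm

The series limit corresponds to the transition from n = ∞ to n = 1.
This is the highest energy (shortest wavelength) transition in the Lyman series.

E_∞ = 0 eV
E_1 = -13.6057 / 1² = -13.605700 eV

Energy at series limit:
ΔE = E_∞ - E_1 = 0 - (-13.605700) = 13.605700 eV
λ = hc/E = 1239.84 eV·nm / 13.605700 eV = 91.1265 nm

This energy equals the ionization energy from the n = 1 state of hydrogen.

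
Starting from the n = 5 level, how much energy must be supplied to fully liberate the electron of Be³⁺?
8.7076 eV

The ionization energy is the energy needed to remove the electron completely (n → ∞).

For a hydrogen-like ion with Z = 4, E_n = -13.6057 Z² / n² eV.

At n = 5: E_5 = -13.6057 × 4² / 5² = -8.7076480 eV
At n = ∞: E_∞ = 0 eV

Ionization energy = E_∞ - E_5 = 0 - (-8.7076480) = 8.7076480 eV
Ionization energy ≈ 8.7076 eV

This is also called the binding energy of the electron in state n = 5.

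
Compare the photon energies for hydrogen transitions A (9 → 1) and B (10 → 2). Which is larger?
9 → 1

Calculate the energy for each transition:

Transition 9 → 1:
ΔE₁ = |E_1 - E_9| = |-13.6057/1² - (-13.6057/9²)|
ΔE₁ = |-13.605700000000 - (-0.167971604938)| = 13.437728395 eV

Transition 10 → 2:
ΔE₂ = |E_2 - E_10| = |-13.6057/2² - (-13.6057/10²)|
ΔE₂ = |-3.401425000000 - (-0.136057000000)| = 3.265368000 eV

Since 13.437728395 eV > 3.265368000 eV, the transition 9 → 1 emits the more energetic photon.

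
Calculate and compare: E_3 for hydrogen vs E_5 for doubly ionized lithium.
Li²⁺ at n = 5 (E = -4.90 eV)

Using E_n = -13.6057 Z² / n² eV:

H (Z = 1) at n = 3:
E = -13.6057 × 1² / 3² = -13.6057 × 1 / 9 = -1.51174 eV

Li²⁺ (Z = 3) at n = 5:
E = -13.6057 × 3² / 5² = -13.6057 × 9 / 25 = -4.89805 eV

Since -4.89805 eV < -1.51174 eV,
Li²⁺ at n = 5 is more tightly bound (requires more energy to ionize).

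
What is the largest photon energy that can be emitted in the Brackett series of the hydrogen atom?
0.85 eV

The series limit corresponds to the transition from n = ∞ to n = 4.
This is the highest energy (shortest wavelength) transition in the Brackett series.

E_∞ = 0 eV
E_4 = -13.6057 / 4² = -0.85 eV

Energy at series limit:
ΔE = E_∞ - E_4 = 0 - (-0.85) = 0.85 eV

This energy equals the ionization energy from the n = 4 state of hydrogen.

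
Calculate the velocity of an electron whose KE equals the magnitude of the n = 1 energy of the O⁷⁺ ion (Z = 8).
1.75e+07 m/s (or 5.837845% of c)

The binding energy at n = 1 for O⁷⁺ is:
E_1 = -13.6057 × 8²/1² = -870.76480000 eV
|E_1| = 870.76480000 eV

Convert to Joules:
KE = 870.76480000 eV × (1.602177 × 10⁻¹⁹ J/eV) = 1.3951e-16 J

Using KE = ½mv²:
v = √(2·KE/m_e)
v = √(2 × 1.3951e-16 J / 9.10938 × 10⁻³¹ kg)
v = 1.75e+07 m/s

This is approximately 5.837845% the speed of light.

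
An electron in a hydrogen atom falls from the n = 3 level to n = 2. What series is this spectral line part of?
Balmer series

The spectral series in hydrogen are named based on the final (lower) energy level:
- Lyman series: n_final = 1 (ultraviolet)
- Balmer series: n_final = 2 (visible/near-UV)
- Paschen series: n_final = 3 (infrared)
- Brackett series: n_final = 4 (infrared)
- Pfund series: n_final = 5 (far infrared)

Since this transition ends at n = 2, it belongs to the Balmer series.

For reference, this 3 → 2 line has photon energy
ΔE = 13.6057 eV × (1/2² - 1/3²) = 1.8896805556 eV,
corresponding to wavelength λ = hc/ΔE = 1239.84 eV·nm / 1.8896805556 eV = 656.110895 nm in the visible/near-UV region.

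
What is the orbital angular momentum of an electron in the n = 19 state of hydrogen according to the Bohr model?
2.004e-33 J·s (or 19ℏ)

In the Bohr model, angular momentum is quantized:
L = nℏ

where ℏ = h/(2π) = 1.05457e-34 J·s

For n = 19:
L = 19 × 1.05457e-34 J·s
L = 2.004e-33 J·s

This can also be written as L = 19ℏ.
The angular momentum is an integer multiple of the reduced Planck constant.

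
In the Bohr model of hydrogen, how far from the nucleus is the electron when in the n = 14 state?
10.3719 nm (or 103.7187 Å)

The Bohr radius formula is:
r_n = n² a₀ / Z

where a₀ = 0.0529177 nm is the Bohr radius.

For H (Z = 1) at n = 14:
r_14 = 14² × 0.0529177 nm / 1
r_14 = 196 × 0.0529177 nm / 1
r_14 = 10.37187 nm / 1
r_14 = 10.3719 nm

The electron orbits at approximately 10.3719 nm from the nucleus.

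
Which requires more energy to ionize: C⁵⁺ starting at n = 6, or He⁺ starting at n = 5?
C⁵⁺ at n = 6 (E = -13.606 eV)

Using E_n = -13.6057 Z² / n² eV:

C⁵⁺ (Z = 6) at n = 6:
E = -13.6057 × 6² / 6² = -13.6057 × 36 / 36 = -13.605700 eV

He⁺ (Z = 2) at n = 5:
E = -13.6057 × 2² / 5² = -13.6057 × 4 / 25 = -2.176912 eV

Since -13.605700 eV < -2.176912 eV,
C⁵⁺ at n = 6 is more tightly bound (requires more energy to ionize).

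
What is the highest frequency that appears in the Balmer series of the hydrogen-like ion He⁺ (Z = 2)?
3.28984e+15 Hz

The series limit corresponds to the transition from n = ∞ to n = 2.
This is the highest energy (shortest wavelength) transition in the Balmer series.

E_∞ = 0 eV
E_2 = -13.6057 × 2² / 2² = -13.6057000 eV

Energy at series limit:
ΔE = E_∞ - E_2 = 0 - (-13.6057000) = 13.6057000 eV
E = 13.6057000 eV × (1.602177 × 10⁻¹⁹ J/eV) = 2.1798740e-18 J
f = E/h = 2.1798740e-18 J / (6.62607 × 10⁻³⁴ J·s) = 3.28984e+15 Hz

This energy equals the ionization energy from the n = 2 state of He⁺.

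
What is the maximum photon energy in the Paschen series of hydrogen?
1.511744 eV

The series limit corresponds to the transition from n = ∞ to n = 3.
This is the highest energy (shortest wavelength) transition in the Paschen series.

E_∞ = 0 eV
E_3 = -13.6057 / 3² = -1.511744 eV

Energy at series limit:
ΔE = E_∞ - E_3 = 0 - (-1.511744) = 1.511744 eV

This energy equals the ionization energy from the n = 3 state of hydrogen.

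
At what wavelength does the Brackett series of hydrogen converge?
1458.0242 nm

The series limit corresponds to the transition from n = ∞ to n = 4.
This is the highest energy (shortest wavelength) transition in the Brackett series.

E_∞ = 0 eV
E_4 = -13.6057 / 4² = -0.8503562500 eV

Energy at series limit:
ΔE = E_∞ - E_4 = 0 - (-0.8503562500) = 0.8503562500 eV
λ = hc/E = 1239.84 eV·nm / 0.8503562500 eV = 1458.0242 nm

This energy equals the ionization energy from the n = 4 state of hydrogen.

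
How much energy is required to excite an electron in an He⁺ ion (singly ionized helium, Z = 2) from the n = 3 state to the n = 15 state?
5.81 eV

The energy levels of a hydrogen-like atom are E_n = -13.6057 Z² eV / n².

Energy at n = 3: E_3 = -13.6057 × 2² / 3² = -6.04698 eV
Energy at n = 15: E_15 = -13.6057 × 2² / 15² = -0.24188 eV

The excitation energy is the difference:
ΔE = E_15 - E_3
ΔE = -0.24188 - (-6.04698)
ΔE = 5.81 eV

Since this is positive, energy must be absorbed (photon absorption).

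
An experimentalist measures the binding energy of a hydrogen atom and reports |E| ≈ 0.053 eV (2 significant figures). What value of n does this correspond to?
n = 16

The exact energy levels follow E_n = -13.6057 eV / n².

The measured value (-0.053 eV) is reported to only 2 significant figures, so we must test candidate n values and see which one matches to that precision.

Candidate energies:
  n = 14:  E = -13.6057/14² = -0.06942 eV
  n = 15:  E = -13.6057/15² = -0.06047 eV
  n = 16:  E = -13.6057/16² = -0.05315 eV  ← matches
  n = 17:  E = -13.6057/17² = -0.04708 eV
  n = 18:  E = -13.6057/18² = -0.04199 eV

Checking against the measurement of -0.053 eV (2 sig figs), only n = 16 agrees:
E_16 = -0.05315 eV, which rounds to -0.053 eV ✓

Therefore n = 16.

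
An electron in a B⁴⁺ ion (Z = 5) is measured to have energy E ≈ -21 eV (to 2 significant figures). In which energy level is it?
n = 4

The exact energy levels follow E_n = -13.6057 Z² / n² eV with Z = 5.

The measured value (-21 eV) is reported to only 2 significant figures, so we must test candidate n values and see which one matches to that precision.

Candidate energies:
  n = 2:  E = -13.6057 × 5² / 2² = -85.035625 eV
  n = 3:  E = -13.6057 × 5² / 3² = -37.793611 eV
  n = 4:  E = -13.6057 × 5² / 4² = -21.258906 eV  ← matches
  n = 5:  E = -13.6057 × 5² / 5² = -13.605700 eV
  n = 6:  E = -13.6057 × 5² / 6² = -9.448403 eV

Checking against the measurement of -21 eV (2 sig figs), only n = 4 agrees:
E_4 = -21.258906 eV, which rounds to -21 eV ✓

Therefore n = 4.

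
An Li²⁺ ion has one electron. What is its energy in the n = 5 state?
-4.89805 eV

For hydrogen-like ions, the energy levels scale with Z²:
E_n = -13.6057 Z² / n² eV

For Li²⁺ (Z = 3) at n = 5:
E_5 = -13.6057 × 3² / 5²
E_5 = -13.6057 × 9 / 25
E_5 = -122.4513 / 25
E_5 = -4.89805 eV

The energy is 9 times more negative than hydrogen at the same n due to the stronger nuclear charge.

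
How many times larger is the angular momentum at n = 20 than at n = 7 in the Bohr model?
2.86

In the Bohr model, L_n = nℏ, so the ratio is purely the ratio of quantum numbers:

L_20/L_7 = 20ℏ / 7ℏ = 20/7 = 2.86

The angular momentum scales linearly with n.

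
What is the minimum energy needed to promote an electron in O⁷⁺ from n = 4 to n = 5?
19.5922 eV

The energy levels of a hydrogen-like atom are E_n = -13.6057 Z² eV / n².

Energy at n = 4: E_4 = -13.6057 × 8² / 4² = -54.4228000 eV
Energy at n = 5: E_5 = -13.6057 × 8² / 5² = -34.8305920 eV

The excitation energy is the difference:
ΔE = E_5 - E_4
ΔE = -34.8305920 - (-54.4228000)
ΔE = 19.5922 eV

Since this is positive, energy must be absorbed (photon absorption).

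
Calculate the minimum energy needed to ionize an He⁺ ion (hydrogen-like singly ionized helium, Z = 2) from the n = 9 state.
0.671886 eV

The ionization energy is the energy needed to remove the electron completely (n → ∞).

For a hydrogen-like ion with Z = 2, E_n = -13.6057 Z² / n² eV.

At n = 9: E_9 = -13.6057 × 2² / 9² = -0.671886420 eV
At n = ∞: E_∞ = 0 eV

Ionization energy = E_∞ - E_9 = 0 - (-0.671886420) = 0.671886420 eV
Ionization energy ≈ 0.671886 eV

This is also called the binding energy of the electron in state n = 9.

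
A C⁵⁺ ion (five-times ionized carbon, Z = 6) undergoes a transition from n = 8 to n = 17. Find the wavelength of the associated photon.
208.083 nm

First, find the transition energy using E_n = -13.6057 Z² / n² eV:
E_8 = -13.6057 × 6² / 8² = -7.6532063 eV
E_17 = -13.6057 × 6² / 17² = -1.6948277 eV

Photon energy: |ΔE| = |E_17 - E_8| = 5.9583786 eV

Convert to wavelength using E = hc/λ with hc = 1239.84 eV·nm:
λ = hc/E = 1239.84 eV·nm / 5.9583786 eV
λ = 208.083 nm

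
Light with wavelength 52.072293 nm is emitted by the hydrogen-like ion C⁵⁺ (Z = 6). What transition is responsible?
n = 4 → n = 3

First, find the photon energy from the wavelength (hc = 1239.84 eV·nm):
E = hc/λ = 1239.84 eV·nm / 52.072293 nm = 23.809975 eV

The energy levels of C⁵⁺ satisfy E_n = -13.6057 × 6² / n² eV, so an emission n_i → n_f releases
ΔE = 13.6057 × 6² × (1/n_f² − 1/n_i²) eV.

Setting ΔE equal to the photon energy:
1/n_f² − 1/n_i² = 23.809975 / (13.6057 × 6²) = 0.048611111

Since 1/n_i² must be positive, we need 1/n_f² > 0.048611111, i.e. n_f ≤ 4. For each allowed n_f, solve n_i = (1/n_f² − 0.048611111)^(−1/2) and check whether it is a whole number:
  n_f = 1: 1/n_i² = 1.000000000 − 0.048611111 = 0.951388889 → n_i = 1.025  (not an integer) ✗
  n_f = 2: 1/n_i² = 0.250000000 − 0.048611111 = 0.201388889 → n_i = 2.228  (not an integer) ✗
  n_f = 3: 1/n_i² = 0.111111111 − 0.048611111 = 0.062500000 → n_i = 4.000  → integer, n_i = 4 ✓
  n_f = 4: 1/n_i² = 0.062500000 − 0.048611111 = 0.013888889 → n_i = 8.485  (not an integer) ✗

Only n_f = 3 gives an integer upper level, n_i = 4.

The transition is from n = 4 to n = 3 (emission).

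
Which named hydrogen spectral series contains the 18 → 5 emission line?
Pfund series

The spectral series in hydrogen are named based on the final (lower) energy level:
- Lyman series: n_final = 1 (ultraviolet)
- Balmer series: n_final = 2 (visible/near-UV)
- Paschen series: n_final = 3 (infrared)
- Brackett series: n_final = 4 (infrared)
- Pfund series: n_final = 5 (far infrared)

Since this transition ends at n = 5, it belongs to the Pfund series.

For reference, this 18 → 5 line has photon energy
ΔE = 13.6057 eV × (1/5² - 1/18²) = 0.5022350988 eV,
corresponding to wavelength λ = hc/ΔE = 1239.84 eV·nm / 0.5022350988 eV = 2468.6447 nm in the far infrared region.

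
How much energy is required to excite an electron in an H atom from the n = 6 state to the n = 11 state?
0.265492 eV

The energy levels of a hydrogen-like atom are E_n = -13.6057 eV / n².

Energy at n = 6: E_6 = -13.6057 / 6² = -0.377936111 eV
Energy at n = 11: E_11 = -13.6057 / 11² = -0.112443802 eV

The excitation energy is the difference:
ΔE = E_11 - E_6
ΔE = -0.112443802 - (-0.377936111)
ΔE = 0.265492 eV

Since this is positive, energy must be absorbed (photon absorption).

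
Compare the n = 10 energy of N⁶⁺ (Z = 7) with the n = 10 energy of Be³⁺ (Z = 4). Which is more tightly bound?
N⁶⁺ at n = 10 (E = -6.6668 eV)

Using E_n = -13.6057 Z² / n² eV:

N⁶⁺ (Z = 7) at n = 10:
E = -13.6057 × 7² / 10² = -13.6057 × 49 / 100 = -6.6667930 eV

Be³⁺ (Z = 4) at n = 10:
E = -13.6057 × 4² / 10² = -13.6057 × 16 / 100 = -2.1769120 eV

Since -6.6667930 eV < -2.1769120 eV,
N⁶⁺ at n = 10 is more tightly bound (requires more energy to ionize).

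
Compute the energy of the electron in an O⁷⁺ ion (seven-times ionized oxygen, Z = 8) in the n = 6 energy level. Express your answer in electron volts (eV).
-24.19 eV

The energy levels of a hydrogen-like atom are given by:
E_n = -13.6057 Z² / n² eV  (with Z = 8 for O⁷⁺)

For n = 6:
E_6 = -13.6057 × 8² / 6²
E_6 = -13.6057 × 64 / 36
E_6 = -24.19 eV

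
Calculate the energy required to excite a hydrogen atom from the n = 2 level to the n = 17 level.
3.35 eV

The energy levels of a hydrogen-like atom are E_n = -13.6057 eV / n².

Energy at n = 2: E_2 = -13.6057 / 2² = -3.40143 eV
Energy at n = 17: E_17 = -13.6057 / 17² = -0.04708 eV

The excitation energy is the difference:
ΔE = E_17 - E_2
ΔE = -0.04708 - (-3.40143)
ΔE = 3.35 eV

Since this is positive, energy must be absorbed (photon absorption).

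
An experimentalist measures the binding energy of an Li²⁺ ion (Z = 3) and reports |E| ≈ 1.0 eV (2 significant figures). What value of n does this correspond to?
n = 11

The exact energy levels follow E_n = -13.6057 Z² / n² eV with Z = 3.

The measured value (-1.0 eV) is reported to only 2 significant figures, so we must test candidate n values and see which one matches to that precision.

Candidate energies:
  n = 9:  E = -13.6057 × 3² / 9² = -1.51174 eV
  n = 10:  E = -13.6057 × 3² / 10² = -1.22451 eV
  n = 11:  E = -13.6057 × 3² / 11² = -1.01199 eV  ← matches
  n = 12:  E = -13.6057 × 3² / 12² = -0.85036 eV
  n = 13:  E = -13.6057 × 3² / 13² = -0.72456 eV

Checking against the measurement of -1.0 eV (2 sig figs), only n = 11 agrees:
E_11 = -1.01199 eV, which rounds to -1.0 eV ✓

Therefore n = 11.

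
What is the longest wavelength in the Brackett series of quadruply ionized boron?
162.0027 nm

The longest wavelength corresponds to the smallest energy transition in the series.
The Brackett series has all transitions ending at n_f = 4.

For B⁴⁺ (Z = 5), the first line (α-line) is the jump from n = 5 to n = 4:
E_5 = -13.6057 × 5² / 5² = -13.60570000 eV
E_4 = -13.6057 × 5² / 4² = -21.25890625 eV
ΔE = E_5 - E_4 = 7.65320625 eV

λ = hc/E = 1239.84 eV·nm / 7.65320625 eV
λ = 162.0027 nm

This is the α-line of the Brackett series in B⁴⁺.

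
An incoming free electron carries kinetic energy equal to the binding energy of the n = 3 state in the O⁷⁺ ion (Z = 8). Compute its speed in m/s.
5.8338e+06 m/s (or 1.945962% of c)

The binding energy at n = 3 for O⁷⁺ is:
E_3 = -13.6057 × 8²/3² = -96.75164444 eV
|E_3| = 96.75164444 eV

Convert to Joules:
KE = 96.75164444 eV × (1.602177 × 10⁻¹⁹ J/eV) = 1.550133e-17 J

Using KE = ½mv²:
v = √(2·KE/m_e)
v = √(2 × 1.550133e-17 J / 9.10938 × 10⁻³¹ kg)
v = 5.8338e+06 m/s

This is approximately 1.945962% the speed of light.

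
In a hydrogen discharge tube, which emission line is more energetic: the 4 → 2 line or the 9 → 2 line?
9 → 2

Calculate the energy for each transition:

Transition 4 → 2:
ΔE₁ = |E_2 - E_4| = |-13.6057/2² - (-13.6057/4²)|
ΔE₁ = |-3.40142500000 - (-0.85035625000)| = 2.55106875 eV

Transition 9 → 2:
ΔE₂ = |E_2 - E_9| = |-13.6057/2² - (-13.6057/9²)|
ΔE₂ = |-3.40142500000 - (-0.16797160494)| = 3.23345340 eV

Since 3.23345340 eV > 2.55106875 eV, the transition 9 → 2 emits the more energetic photon.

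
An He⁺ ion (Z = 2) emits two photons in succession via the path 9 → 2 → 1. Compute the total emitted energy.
53.75 eV

The energy levels of He⁺ are E_n = -13.6057 × 2² / n² eV.

First transition (9 → 2):
ΔE₁ = |E_2 - E_9|
ΔE₁ = |-13.60570000 - (-0.67188642)| = 12.93381 eV

Second transition (2 → 1):
ΔE₂ = |E_1 - E_2|
ΔE₂ = |-54.42280000 - (-13.60570000)| = 40.81710 eV

Total energy released:
E_total = ΔE₁ + ΔE₂ = 12.93381 + 40.81710 = 53.75 eV

Note: This equals the direct transition 9 → 1: 53.75 eV ✓
Energy is conserved regardless of the path taken.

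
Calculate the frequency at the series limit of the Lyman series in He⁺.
1.3159e+16 Hz

The series limit corresponds to the transition from n = ∞ to n = 1.
This is the highest energy (shortest wavelength) transition in the Lyman series.

E_∞ = 0 eV
E_1 = -13.6057 × 2² / 1² = -54.422800 eV

Energy at series limit:
ΔE = E_∞ - E_1 = 0 - (-54.422800) = 54.422800 eV
E = 54.422800 eV × (1.602177 × 10⁻¹⁹ J/eV) = 8.719496e-18 J
f = E/h = 8.719496e-18 J / (6.62607 × 10⁻³⁴ J·s) = 1.3159e+16 Hz

This energy equals the ionization energy from the n = 1 state of He⁺.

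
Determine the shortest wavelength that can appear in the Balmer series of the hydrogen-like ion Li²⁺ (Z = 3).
40.5007 nm

The series limit corresponds to the transition from n = ∞ to n = 2.
This is the highest energy (shortest wavelength) transition in the Balmer series.

E_∞ = 0 eV
E_2 = -13.6057 × 3² / 2² = -30.612825 eV

Energy at series limit:
ΔE = E_∞ - E_2 = 0 - (-30.612825) = 30.612825 eV
λ = hc/E = 1239.84 eV·nm / 30.612825 eV = 40.5007 nm

This energy equals the ionization energy from the n = 2 state of Li²⁺.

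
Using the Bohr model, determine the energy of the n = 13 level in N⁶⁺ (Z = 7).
-3.94485 eV

For hydrogen-like ions, the energy levels scale with Z²:
E_n = -13.6057 Z² / n² eV

For N⁶⁺ (Z = 7) at n = 13:
E_13 = -13.6057 × 7² / 13²
E_13 = -13.6057 × 49 / 169
E_13 = -666.6793 / 169
E_13 = -3.94485 eV

The energy is 49 times more negative than hydrogen at the same n due to the stronger nuclear charge.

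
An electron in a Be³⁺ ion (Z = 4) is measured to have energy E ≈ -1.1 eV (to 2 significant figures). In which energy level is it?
n = 14

The exact energy levels follow E_n = -13.6057 Z² / n² eV with Z = 4.

The measured value (-1.1 eV) is reported to only 2 significant figures, so we must test candidate n values and see which one matches to that precision.

Candidate energies:
  n = 12:  E = -13.6057 × 4² / 12² = -1.51174 eV
  n = 13:  E = -13.6057 × 4² / 13² = -1.28811 eV
  n = 14:  E = -13.6057 × 4² / 14² = -1.11067 eV  ← matches
  n = 15:  E = -13.6057 × 4² / 15² = -0.96752 eV
  n = 16:  E = -13.6057 × 4² / 16² = -0.85036 eV

Checking against the measurement of -1.1 eV (2 sig figs), only n = 14 agrees:
E_14 = -1.11067 eV, which rounds to -1.1 eV ✓

Therefore n = 14.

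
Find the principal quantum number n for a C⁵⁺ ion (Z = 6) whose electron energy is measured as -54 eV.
n = 3

The exact energy levels follow E_n = -13.6057 Z² / n² eV with Z = 6.

The measured value (-54 eV) is reported to only 2 significant figures, so we must test candidate n values and see which one matches to that precision.

Candidate energies:
  n = 1:  E = -13.6057 × 6² / 1² = -489.80520 eV
  n = 2:  E = -13.6057 × 6² / 2² = -122.45130 eV
  n = 3:  E = -13.6057 × 6² / 3² = -54.42280 eV  ← matches
  n = 4:  E = -13.6057 × 6² / 4² = -30.61283 eV
  n = 5:  E = -13.6057 × 6² / 5² = -19.59221 eV

Checking against the measurement of -54 eV (2 sig figs), only n = 3 agrees:
E_3 = -54.42280 eV, which rounds to -54 eV ✓

Therefore n = 3.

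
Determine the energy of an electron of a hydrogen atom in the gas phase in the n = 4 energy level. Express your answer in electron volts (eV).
-0.85036 eV

The energy levels of a hydrogen-like atom are given by:
E_n = -13.6057 eV / n²

For n = 4:
E_4 = -13.6057 eV / 4²
E_4 = -13.6057 eV / 16
E_4 = -0.85036 eV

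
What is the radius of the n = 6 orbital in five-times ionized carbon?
0.3175 nm (or 3.1751 Å)

The Bohr radius formula is:
r_n = n² a₀ / Z

where a₀ = 0.0529177 nm is the Bohr radius.

For C⁵⁺ (Z = 6) at n = 6:
r_6 = 6² × 0.0529177 nm / 6
r_6 = 36 × 0.0529177 nm / 6
r_6 = 1.90504 nm / 6
r_6 = 0.3175 nm

The electron orbits at approximately 0.3175 nm from the nucleus.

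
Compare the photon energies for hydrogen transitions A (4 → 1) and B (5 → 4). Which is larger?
4 → 1

Calculate the energy for each transition:

Transition 4 → 1:
ΔE₁ = |E_1 - E_4| = |-13.6057/1² - (-13.6057/4²)|
ΔE₁ = |-13.60570000000 - (-0.85035625000)| = 12.75534375 eV

Transition 5 → 4:
ΔE₂ = |E_4 - E_5| = |-13.6057/4² - (-13.6057/5²)|
ΔE₂ = |-0.85035625000 - (-0.54422800000)| = 0.30612825 eV

Since 12.75534375 eV > 0.30612825 eV, the transition 4 → 1 emits the more energetic photon.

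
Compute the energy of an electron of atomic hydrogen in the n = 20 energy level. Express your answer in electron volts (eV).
-0.034 eV

The energy levels of a hydrogen-like atom are given by:
E_n = -13.6057 eV / n²

For n = 20:
E_20 = -13.6057 eV / 20²
E_20 = -13.6057 eV / 400
E_20 = -0.034 eV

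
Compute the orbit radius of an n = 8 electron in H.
3.3867 nm (or 33.8673 Å)

The Bohr radius formula is:
r_n = n² a₀ / Z

where a₀ = 0.0529177 nm is the Bohr radius.

For H (Z = 1) at n = 8:
r_8 = 8² × 0.0529177 nm / 1
r_8 = 64 × 0.0529177 nm / 1
r_8 = 3.38673 nm / 1
r_8 = 3.3867 nm

The electron orbits at approximately 3.3867 nm from the nucleus.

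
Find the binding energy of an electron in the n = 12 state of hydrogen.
0.09 eV

The ionization energy is the energy needed to remove the electron completely (n → ∞).

For hydrogen, E_n = -13.6057 eV / n².

At n = 12: E_12 = -13.6057 / 12² = -0.09448 eV
At n = ∞: E_∞ = 0 eV

Ionization energy = E_∞ - E_12 = 0 - (-0.09448) = 0.09448 eV
Ionization energy ≈ 0.09 eV

This is also called the binding energy of the electron in state n = 12.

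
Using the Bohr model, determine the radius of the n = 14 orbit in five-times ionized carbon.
1.728646 nm (or 17.286456 Å)

The Bohr radius formula is:
r_n = n² a₀ / Z

where a₀ = 0.052917721 nm is the Bohr radius.

For C⁵⁺ (Z = 6) at n = 14:
r_14 = 14² × 0.052917721 nm / 6
r_14 = 196 × 0.052917721 nm / 6
r_14 = 10.3718733 nm / 6
r_14 = 1.728646 nm

The electron orbits at approximately 1.728646 nm from the nucleus.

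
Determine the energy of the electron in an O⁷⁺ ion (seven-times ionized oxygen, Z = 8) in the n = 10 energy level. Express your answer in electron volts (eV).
-8.71 eV

The energy levels of a hydrogen-like atom are given by:
E_n = -13.6057 Z² / n² eV  (with Z = 8 for O⁷⁺)

For n = 10:
E_10 = -13.6057 × 8² / 10²
E_10 = -13.6057 × 64 / 100
E_10 = -8.71 eV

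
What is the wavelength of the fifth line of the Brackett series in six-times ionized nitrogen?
37.0801 nm

The lines of a series are numbered from the longest wavelength (smallest ΔE) outward; the fifth line is the transition from n = n_f + 5 to n_f.
The Brackett series has all transitions ending at n_f = 4.

For N⁶⁺ (Z = 7), the fifth line (ε-line) is the jump from n = 9 to n = 4:
E_9 = -13.6057 × 7² / 9² = -8.230609 eV
E_4 = -13.6057 × 7² / 4² = -41.667456 eV
ΔE = E_9 - E_4 = 33.436847 eV

λ = hc/E = 1239.84 eV·nm / 33.436847 eV
λ = 37.0801 nm

This is the ε-line of the Brackett series in N⁶⁺.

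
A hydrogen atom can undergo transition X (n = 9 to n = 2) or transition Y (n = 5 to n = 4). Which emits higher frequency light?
9 → 2

Calculate the energy for each transition:

Transition 9 → 2:
ΔE₁ = |E_2 - E_9| = |-13.6057/2² - (-13.6057/9²)|
ΔE₁ = |-3.4014250000 - (-0.1679716049)| = 3.2334534 eV

Transition 5 → 4:
ΔE₂ = |E_4 - E_5| = |-13.6057/4² - (-13.6057/5²)|
ΔE₂ = |-0.8503562500 - (-0.5442280000)| = 0.3061283 eV

Since 3.2334534 eV > 0.3061283 eV, the transition 9 → 2 emits the more energetic photon.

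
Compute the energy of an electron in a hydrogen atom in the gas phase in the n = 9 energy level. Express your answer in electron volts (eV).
-0.1680 eV

The energy levels of a hydrogen-like atom are given by:
E_n = -13.6057 eV / n²

For n = 9:
E_9 = -13.6057 eV / 9²
E_9 = -13.6057 eV / 81
E_9 = -0.1680 eV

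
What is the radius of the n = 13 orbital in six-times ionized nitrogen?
1.2776 nm (or 12.7758 Å)

The Bohr radius formula is:
r_n = n² a₀ / Z

where a₀ = 0.0529177 nm is the Bohr radius.

For N⁶⁺ (Z = 7) at n = 13:
r_13 = 13² × 0.0529177 nm / 7
r_13 = 169 × 0.0529177 nm / 7
r_13 = 8.94309 nm / 7
r_13 = 1.2776 nm

The electron orbits at approximately 1.2776 nm from the nucleus.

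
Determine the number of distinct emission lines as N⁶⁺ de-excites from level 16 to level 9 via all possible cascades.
28

The electron can occupy levels n = 9, 10, ..., 16 during de-excitation — that is m = 16 - 9 + 1 = 8 distinct levels.

The number of distinct spectral lines equals the number of ways to choose 2 of these m levels (each pair gives one possible emission transition):

Number of lines = m(m-1)/2 = 8×7/2 = 28

These correspond to all possible transitions between the 8 levels:
16 → 15, 16 → 14, 16 → 13, 16 → 12, 16 → 11, 16 → 10, 16 → 9, 15 → 14...

Each transition produces a photon with a unique energy (and thus wavelength). This count does not depend on Z.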